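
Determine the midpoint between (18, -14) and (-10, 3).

M = ((x₁ + x₂)/2, (y₁ + y₂)/2)
= ((18 + -10)/2, (-14 + 3)/2)
= (8/2, -11/2) = (4, -11/2)

(4, -11/2)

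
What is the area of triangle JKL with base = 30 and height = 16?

Area = (1/2) * base * height
Area = (1/2) * 30 * 16
Area = 240

240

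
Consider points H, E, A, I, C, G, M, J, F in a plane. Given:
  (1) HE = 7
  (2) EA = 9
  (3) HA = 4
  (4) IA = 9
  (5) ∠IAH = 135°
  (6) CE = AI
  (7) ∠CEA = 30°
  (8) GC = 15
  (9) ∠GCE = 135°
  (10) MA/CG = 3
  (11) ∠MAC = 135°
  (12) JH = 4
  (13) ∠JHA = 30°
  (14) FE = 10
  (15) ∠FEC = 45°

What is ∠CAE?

From the given relations: CE = AI = 9.
Step 1: By the law of cosines on triangle AEC: AC² = 9² + 9² − 2·9·9·cos(30°) = 21.7, so AC ≈ 4.66.
Step 2: By the inverse law of cosines on triangle CAE: cos(∠CAE) = (4.66² + 9² − 9²) / (2·4.66·9) = 21.7/83.86 = 0.2588, so ∠CAE = 75°.

Therefore, the measure of angle ∠CAE = 75°.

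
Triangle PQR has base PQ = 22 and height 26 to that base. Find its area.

A triangle's area is half the area of a rectangle with the same base and height.
Area = (1/2) * 22 * 26 = 286.

286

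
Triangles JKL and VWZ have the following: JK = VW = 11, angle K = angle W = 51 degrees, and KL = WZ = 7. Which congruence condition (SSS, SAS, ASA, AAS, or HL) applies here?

The given information matches SAS: Two pairs of corresponding sides and the included angle are equal (Side-Angle-Side).

SAS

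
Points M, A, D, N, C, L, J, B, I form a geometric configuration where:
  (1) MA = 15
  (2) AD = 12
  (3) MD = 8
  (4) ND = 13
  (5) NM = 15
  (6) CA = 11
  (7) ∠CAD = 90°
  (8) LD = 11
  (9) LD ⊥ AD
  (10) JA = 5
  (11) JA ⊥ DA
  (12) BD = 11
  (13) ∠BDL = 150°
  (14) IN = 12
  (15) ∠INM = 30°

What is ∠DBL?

Step 1: By the law of cosines on triangle BDL: BL² = 11² + 11² − 2·11·11·cos(150°) = 451.58, so BL ≈ 21.25.
Step 2: By the inverse law of cosines on triangle DBL: cos(∠DBL) = (11² + 21.25² − 11²) / (2·11·21.25) = 451.58/467.51 = 0.9659, so ∠DBL = 15°.

Therefore, the measure of angle ∠DBL = 15°.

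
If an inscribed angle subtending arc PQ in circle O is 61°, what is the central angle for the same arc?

By the inscribed angle theorem, the central angle is twice the inscribed angle.
Central angle = 2 × 61° = 122°

122°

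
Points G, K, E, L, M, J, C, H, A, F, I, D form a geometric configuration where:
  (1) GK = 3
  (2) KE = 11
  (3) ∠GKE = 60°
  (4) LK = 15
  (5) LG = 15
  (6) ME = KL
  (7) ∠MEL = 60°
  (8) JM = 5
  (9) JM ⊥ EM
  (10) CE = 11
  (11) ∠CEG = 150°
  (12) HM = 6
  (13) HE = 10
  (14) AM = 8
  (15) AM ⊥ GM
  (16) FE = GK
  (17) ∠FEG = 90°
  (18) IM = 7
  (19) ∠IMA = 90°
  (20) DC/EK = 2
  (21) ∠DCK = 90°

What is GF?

From the given relations: FE = GK = 3.
Step 1: By the law of cosines on triangle EKG: EG² = 11² + 3² − 2·11·3·cos(60°) = 97, so EG = √97.
Step 2: By the law of cosines on triangle GEF: GF² = √97² + 3² − 2·√97·3·cos(90°) = 106, so GF = √106.

Therefore, the length of GF = √106.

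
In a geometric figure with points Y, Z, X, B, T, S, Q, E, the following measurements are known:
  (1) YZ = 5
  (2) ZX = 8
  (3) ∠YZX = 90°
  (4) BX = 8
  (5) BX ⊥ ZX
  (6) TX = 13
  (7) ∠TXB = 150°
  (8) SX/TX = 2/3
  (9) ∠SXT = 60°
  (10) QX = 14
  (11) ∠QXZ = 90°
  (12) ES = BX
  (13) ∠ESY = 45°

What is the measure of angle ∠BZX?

Step 1: By the law of cosines on triangle ZXB: ZB² = 8² + 8² − 2·8·8·cos(90°) = 128, so ZB = 8·√2.
Step 2: By the inverse law of cosines on triangle BZX: cos(∠BZX) = ((8·√2)² + 8² − 8²) / (2·8·√2·8) = 128/181.02 = 0.7071, so ∠BZX = 45°.

Therefore, the measure of angle ∠BZX = 45°.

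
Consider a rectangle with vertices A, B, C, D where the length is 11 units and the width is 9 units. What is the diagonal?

A rectangle's diagonal splits it into two right triangles, with the diagonal as the hypotenuse.
By the Pythagorean theorem, d^2 = 11^2 + 9^2 = 202.
Therefore d = sqrt(202).

sqrt(202)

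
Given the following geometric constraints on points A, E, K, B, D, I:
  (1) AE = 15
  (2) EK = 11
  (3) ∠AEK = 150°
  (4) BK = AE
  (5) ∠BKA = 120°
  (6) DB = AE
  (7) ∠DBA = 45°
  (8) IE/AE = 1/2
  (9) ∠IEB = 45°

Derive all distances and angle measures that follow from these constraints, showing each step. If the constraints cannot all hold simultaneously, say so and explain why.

The constraints are consistent.

From the given relations:
  BK = AE = 15
  DB = AE = 15
  IE = 1/2·AE = 1/2·15 ≈ 7.5

Step 1: From AE = 15, EK = 11, and ∠AEK = 150°, by the law of cosines:
  AK² = AE² + EK² - 2·AE·EK·cos(150°) = 225 + 121 + 285.8 = 631.8
  AK ≈ 25.14

Step 2: From AK = 25.14, KB = 15, and ∠AKB = 120°, by the law of cosines:
  AB² = AK² + KB² - 2·AK·KB·cos(120°) = 631.8 + 225 + 377 = 1234
  AB ≈ 35.13

Step 3: From AE = 15, AK = 25.14, EK = 11, by the inverse law of cosines:
  cos(∠EAK) = (AE² + AK² - EK²) / (2·AE·AK)
  ∠EAK = 12.64°

Step 4: From KA = 25.14, KE = 11, AE = 15, by the inverse law of cosines:
  cos(∠AKE) = (KA² + KE² - AE²) / (2·KA·KE)
  ∠AKE = 17.36°

Step 5: From AB = 35.13, BD = 15, and ∠ABD = 45°, by the law of cosines:
  AD² = AB² + BD² - 2·AB·BD·cos(45°) = 1234 + 225 - 745.1 = 713.7
  AD ≈ 26.71

Step 6: From AB = 35.13, AK = 25.14, BK = 15, by the inverse law of cosines:
  cos(∠BAK) = (AB² + AK² - BK²) / (2·AB·AK)
  ∠BAK = 21.7°

Step 7: From BA = 35.13, BK = 15, AK = 25.14, by the inverse law of cosines:
  cos(∠ABK) = (BA² + BK² - AK²) / (2·BA·BK)
  ∠ABK = 38.3°

Step 8: From AB = 35.13, AD = 26.71, BD = 15, by the inverse law of cosines:
  cos(∠BAD) = (AB² + AD² - BD²) / (2·AB·AD)
  ∠BAD = 23.39°

Step 9: From DA = 26.71, DB = 15, AB = 35.13, by the inverse law of cosines:
  cos(∠ADB) = (DA² + DB² - AB²) / (2·DA·DB)
  ∠ADB = 111.61°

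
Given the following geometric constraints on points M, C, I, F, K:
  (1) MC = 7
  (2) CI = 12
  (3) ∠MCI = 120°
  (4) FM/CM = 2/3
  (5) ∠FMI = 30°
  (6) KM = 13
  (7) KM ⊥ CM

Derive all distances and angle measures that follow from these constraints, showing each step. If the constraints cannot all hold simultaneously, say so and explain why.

The constraints are consistent.

From the given relations:
  FM = 2/3·CM = 2/3·7 ≈ 4.67

Step 1: From MC = 7, CI = 12, and ∠MCI = 120°, by the law of cosines:
  MI² = MC² + CI² - 2·MC·CI·cos(120°) = 49 + 144 + 84 = 277
  MI ≈ 16.64

Step 2: From CM = 7, MK = 13, and ∠CMK = 90°, by the law of cosines:
  CK² = CM² + MK² - 2·CM·MK·cos(90°) = 49 + 169 - 0 = 218
  CK ≈ 14.76

Step 3: From IM = 16.64, MF = 4.67, and ∠IMF = 30°, by the law of cosines:
  IF² = IM² + MF² - 2·IM·MF·cos(30°) = 277 + 21.78 - 134.5 = 164.3
  IF ≈ 12.82

Step 4: From MC = 7, MI = 16.64, CI = 12, by the inverse law of cosines:
  cos(∠CMI) = (MC² + MI² - CI²) / (2·MC·MI)
  ∠CMI = 38.64°

Step 5: From CK = 14.76, CM = 7, KM = 13, by the inverse law of cosines:
  cos(∠KCM) = (CK² + CM² - KM²) / (2·CK·CM)
  ∠KCM = 61.7°

Step 6: From IC = 12, IM = 16.64, CM = 7, by the inverse law of cosines:
  cos(∠CIM) = (IC² + IM² - CM²) / (2·IC·IM)
  ∠CIM = 21.36°

Step 7: From KC = 14.76, KM = 13, CM = 7, by the inverse law of cosines:
  cos(∠CKM) = (KC² + KM² - CM²) / (2·KC·KM)
  ∠CKM = 28.3°

Step 8: From IF = 12.82, IM = 16.64, FM = 4.67, by the inverse law of cosines:
  cos(∠FIM) = (IF² + IM² - FM²) / (2·IF·IM)
  ∠FIM = 10.49°

Step 9: From FI = 12.82, FM = 4.67, IM = 16.64, by the inverse law of cosines:
  cos(∠IFM) = (FI² + FM² - IM²) / (2·FI·FM)
  ∠IFM = 139.51°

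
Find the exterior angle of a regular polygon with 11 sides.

Each exterior angle of a regular n-gon is 360 / n.
For n = 11: 360 / 11 = 360/11 degrees.

360/11 degrees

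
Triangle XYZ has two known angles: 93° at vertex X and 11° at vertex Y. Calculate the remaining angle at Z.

The interior angles sum to 180°: angle Z = 180 - 93 - 11 = 76°.
The triangle is obtuse (angles 93°, 11°, 76°).

76 degrees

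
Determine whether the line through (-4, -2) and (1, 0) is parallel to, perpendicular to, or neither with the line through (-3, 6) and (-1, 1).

Slope of line 1: m1 = (0 - -2)/(1 - -4) = 2/5 = 2/5
Slope of line 2: m2 = (1 - 6)/(-1 - -3) = -5/2 = -5/2
m1 * m2 = -1, so perpendicular.

Perpendicular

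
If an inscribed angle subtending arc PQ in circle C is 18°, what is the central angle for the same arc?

Central angle = 2 × 18° = 36° (inscribed angle theorem).

36°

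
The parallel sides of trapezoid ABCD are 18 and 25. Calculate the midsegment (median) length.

The midsegment of a trapezoid = (base1 + base2) / 2
midsegment = (18 + 25) / 2
midsegment = 43 / 2
midsegment = 43/2

43/2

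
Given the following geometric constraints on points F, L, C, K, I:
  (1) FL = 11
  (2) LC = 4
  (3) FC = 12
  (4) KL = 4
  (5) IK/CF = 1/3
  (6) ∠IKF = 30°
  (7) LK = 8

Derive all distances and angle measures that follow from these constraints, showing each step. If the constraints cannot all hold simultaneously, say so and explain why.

These constraints are not satisfiable: (4) KL = 4 and (7) LK = 8 assign two different lengths to the same segment. No planar figure meets all of them, so nothing further can be derived.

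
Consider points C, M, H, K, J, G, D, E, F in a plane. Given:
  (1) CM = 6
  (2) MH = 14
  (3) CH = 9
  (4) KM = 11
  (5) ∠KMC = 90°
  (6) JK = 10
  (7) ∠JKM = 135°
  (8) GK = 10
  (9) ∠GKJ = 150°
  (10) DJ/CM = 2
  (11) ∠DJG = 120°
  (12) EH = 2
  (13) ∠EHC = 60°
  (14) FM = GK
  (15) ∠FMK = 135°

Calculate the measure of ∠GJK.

Step 1: By the law of cosines on triangle JKG: JG² = 10² + 10² − 2·10·10·cos(150°) = 373.21, so JG ≈ 19.32.
Step 2: By the inverse law of cosines on triangle GJK: cos(∠GJK) = (19.32² + 10² − 10²) / (2·19.32·10) = 373.21/386.37 = 0.9659, so ∠GJK = 15°.

Therefore, the measure of angle ∠GJK = 15°.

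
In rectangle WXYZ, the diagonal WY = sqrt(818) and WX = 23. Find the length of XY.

b = sqrt(d^2 - a^2) = sqrt(818 - 529) = sqrt(289) = 17

17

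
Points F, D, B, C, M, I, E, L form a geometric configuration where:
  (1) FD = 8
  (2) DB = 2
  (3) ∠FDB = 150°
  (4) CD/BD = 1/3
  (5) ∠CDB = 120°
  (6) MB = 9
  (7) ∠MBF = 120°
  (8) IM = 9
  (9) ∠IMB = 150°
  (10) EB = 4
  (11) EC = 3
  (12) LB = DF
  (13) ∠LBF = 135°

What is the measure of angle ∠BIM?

Step 1: By the law of cosines on triangle IMB: IB² = 9² + 9² − 2·9·9·cos(150°) = 302.3, so IB ≈ 17.39.
Step 2: By the inverse law of cosines on triangle BIM: cos(∠BIM) = (17.39² + 9² − 9²) / (2·17.39·9) = 302.3/312.96 = 0.9659, so ∠BIM = 15°.

Therefore, the measure of angle ∠BIM = 15°.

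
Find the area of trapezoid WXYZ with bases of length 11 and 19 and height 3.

A trapezoid's area equals the midsegment times the height.
The midsegment is (11 + 19) / 2 = 15.
Area = 15 * 3 = 45.

45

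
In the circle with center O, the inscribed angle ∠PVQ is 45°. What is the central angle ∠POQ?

Central angle = 2 × 45° = 90° (inscribed angle theorem).

90°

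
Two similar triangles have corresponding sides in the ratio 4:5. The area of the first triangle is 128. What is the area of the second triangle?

Area ratio = (4/5)^2 = 16/25. Area of the second triangle = 128 * 25/16 = 200.

200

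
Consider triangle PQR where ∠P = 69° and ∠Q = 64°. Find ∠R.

By the triangle angle sum property, the three interior angles of any triangle add up to 180°.
We know angle P = 69° and angle Q = 64°, so their sum is 133°.
Therefore angle R = 180° - 133° = 47°.

47 degrees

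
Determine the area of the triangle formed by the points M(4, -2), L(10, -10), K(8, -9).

Using the Shoelace formula for a triangle:
Area = (1/2)|x0(y1 - y2) + x1(y2 - y0) + x2(y0 - y1)|
Area = (1/2)|4(-10 - -9) + 10(-9 - -2) + 8(-2 - -10)|
Area = (1/2)|-4 + -70 + 64|
Area = (1/2)|-10|
Area = (1/2)(10)
Area = 5

5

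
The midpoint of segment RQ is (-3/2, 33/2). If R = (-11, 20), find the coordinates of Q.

Using the midpoint formula: M = ((x1 + x2)/2, (y1 + y2)/2)
We know M = (-3/2, 33/2) and R = (-11, 20)
For x: -3/2 = (-11 + x2)/2, so x2 = 2*-3/2 - -11 = 8
For y: 33/2 = (20 + y2)/2, so y2 = 2*33/2 - 20 = 13
Q = (8, 13)

(8, 13)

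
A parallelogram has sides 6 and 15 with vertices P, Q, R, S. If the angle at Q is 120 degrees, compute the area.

Area = a * b * sin(theta)
Area = 6 * 15 * sin(120 degrees)
Area = 90 * sqrt(3)/2
Area = 45*sqrt(3)

45*sqrt(3)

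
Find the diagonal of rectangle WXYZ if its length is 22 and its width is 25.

A rectangle's diagonal splits it into two right triangles, with the diagonal as the hypotenuse.
By the Pythagorean theorem, d^2 = 22^2 + 25^2 = 1109.
Therefore d = sqrt(1109).

sqrt(1109)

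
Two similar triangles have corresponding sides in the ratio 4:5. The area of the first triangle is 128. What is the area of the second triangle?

Area ratio = (4/5)^2 = 16/25. Area of the second triangle = 128 * 25/16 = 200.

200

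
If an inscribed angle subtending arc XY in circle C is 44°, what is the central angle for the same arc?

The inscribed angle theorem states that a central angle is always twice any inscribed angle that subtends the same arc.
Since the inscribed angle is 44°, the central angle = 2 × 44° = 88°.

88°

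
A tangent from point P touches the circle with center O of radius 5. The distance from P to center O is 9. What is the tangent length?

tangent = √(d² - r²) = √(9² - 5²) = √(81 - 25) = √56 = 2*sqrt(14)

2*sqrt(14)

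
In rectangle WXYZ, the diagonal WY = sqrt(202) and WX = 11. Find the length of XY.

Using the Pythagorean theorem: d^2 = a^2 + b^2
b^2 = d^2 - a^2
b^2 = 202 - 121
b^2 = 81
b = sqrt(81) = 9

9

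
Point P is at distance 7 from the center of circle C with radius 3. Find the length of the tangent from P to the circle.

Let T be the point of tangency. Then CT ⊥ PT (radius ⊥ tangent).
In right triangle CTP: CP² = CT² + PT²
7² = 3² + PT²
PT² = 40, PT = 2*sqrt(10)

2*sqrt(10)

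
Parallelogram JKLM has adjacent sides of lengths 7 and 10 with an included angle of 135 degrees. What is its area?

Area = a * b * sin(theta)
Area = 7 * 10 * sin(135 degrees)
Area = 70 * sqrt(2)/2
Area = 35*sqrt(2)

35*sqrt(2)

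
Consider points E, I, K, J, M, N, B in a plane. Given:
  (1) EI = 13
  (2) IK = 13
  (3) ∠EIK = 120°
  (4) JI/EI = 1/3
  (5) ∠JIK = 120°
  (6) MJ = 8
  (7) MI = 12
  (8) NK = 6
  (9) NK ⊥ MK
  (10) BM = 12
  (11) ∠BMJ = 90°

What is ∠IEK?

Step 1: By the law of cosines on triangle EIK: EK² = 13² + 13² − 2·13·13·cos(120°) = 507, so EK = 13·√3.
Step 2: By the inverse law of cosines on triangle IEK: cos(∠IEK) = (13² + (13·√3)² − 13²) / (2·13·13·√3) = 507/585.43 = 0.866, so ∠IEK = 30°.

Therefore, the measure of angle ∠IEK = 30°.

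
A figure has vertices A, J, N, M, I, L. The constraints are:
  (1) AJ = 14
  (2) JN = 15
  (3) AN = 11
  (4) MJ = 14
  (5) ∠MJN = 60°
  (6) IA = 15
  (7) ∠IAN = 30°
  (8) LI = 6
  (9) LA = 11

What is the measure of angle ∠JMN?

Step 1: By the law of cosines on triangle MJN: MN² = 14² + 15² − 2·14·15·cos(60°) = 211, so MN ≈ 14.53.
Step 2: By the inverse law of cosines on triangle JMN: cos(∠JMN) = (14² + 14.53² − 15²) / (2·14·14.53) = 182/406.72 = 0.4475, so ∠JMN = 63.42°.

Therefore, the measure of angle ∠JMN = 63.42°.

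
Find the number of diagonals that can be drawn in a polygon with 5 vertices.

Total line segments between 5 vertices = C(5,2) = 10.
Subtract the 5 sides: 10 - 5 = 5 diagonals.

5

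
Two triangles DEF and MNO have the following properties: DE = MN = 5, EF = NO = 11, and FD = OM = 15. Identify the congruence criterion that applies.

Consider the given information: DE = MN = 5, EF = NO = 11, and FD = OM = 15
This is not ASA or HL: ASA requires two angles and the side between them. HL only applies to right triangles with matching hypotenuse and leg.
The correct criterion is SSS. All three pairs of corresponding sides are equal (Side-Side-Side).

SSS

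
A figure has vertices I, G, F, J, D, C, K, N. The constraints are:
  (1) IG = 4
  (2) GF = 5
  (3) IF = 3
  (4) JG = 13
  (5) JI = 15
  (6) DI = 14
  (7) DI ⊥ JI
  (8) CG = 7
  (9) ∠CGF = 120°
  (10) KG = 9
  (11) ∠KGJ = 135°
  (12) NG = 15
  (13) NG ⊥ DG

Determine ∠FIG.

Step 1: By the inverse law of cosines on triangle FIG: cos(∠FIG) = (3² + 4² − 5²) / (2·3·4) = 0/24 = 0, so ∠FIG = 90°.

Therefore, the measure of angle ∠FIG = 90°.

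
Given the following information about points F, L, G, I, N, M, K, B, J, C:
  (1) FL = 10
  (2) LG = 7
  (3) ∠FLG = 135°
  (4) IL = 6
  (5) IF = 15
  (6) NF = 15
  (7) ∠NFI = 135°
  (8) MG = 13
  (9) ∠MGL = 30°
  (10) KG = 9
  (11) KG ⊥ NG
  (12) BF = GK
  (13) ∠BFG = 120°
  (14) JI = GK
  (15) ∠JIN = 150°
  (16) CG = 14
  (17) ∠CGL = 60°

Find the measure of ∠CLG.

Step 1: By the law of cosines on triangle LGC: LC² = 7² + 14² − 2·7·14·cos(60°) = 147, so LC = 7·√3.
Step 2: By the inverse law of cosines on triangle CLG: cos(∠CLG) = ((7·√3)² + 7² − 14²) / (2·7·√3·7) = 0/169.74 = 0, so ∠CLG = 90°.

Therefore, the measure of angle ∠CLG = 90°.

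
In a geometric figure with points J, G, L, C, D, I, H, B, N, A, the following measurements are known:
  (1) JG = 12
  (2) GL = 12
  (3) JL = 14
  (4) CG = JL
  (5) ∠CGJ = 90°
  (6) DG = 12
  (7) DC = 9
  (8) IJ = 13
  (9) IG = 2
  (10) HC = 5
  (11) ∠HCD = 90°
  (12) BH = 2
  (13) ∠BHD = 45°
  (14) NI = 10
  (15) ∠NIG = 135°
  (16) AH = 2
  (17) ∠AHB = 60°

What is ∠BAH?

Step 1: By the law of cosines on triangle AHB: AB² = 2² + 2² − 2·2·2·cos(60°) = 4, so AB = 2.
Step 2: By the inverse law of cosines on triangle BAH: cos(∠BAH) = (2² + 2² − 2²) / (2·2·2) = 4/8 = 0.5, so ∠BAH = 60°.

Therefore, the measure of angle ∠BAH = 60°.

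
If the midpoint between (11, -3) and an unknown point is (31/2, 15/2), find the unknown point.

Using the midpoint formula: M = ((x1 + x2)/2, (y1 + y2)/2)
We know M = (31/2, 15/2) and C = (11, -3)
For x: 31/2 = (11 + x2)/2, so x2 = 2*31/2 - 11 = 20
For y: 15/2 = (-3 + y2)/2, so y2 = 2*15/2 - -3 = 18
B = (20, 18)

(20, 18)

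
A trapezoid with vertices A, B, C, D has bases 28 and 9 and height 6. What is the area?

A trapezoid's area equals the midsegment times the height.
The midsegment is (28 + 9) / 2 = 37/2.
Area = 37/2 * 6 = 111.

111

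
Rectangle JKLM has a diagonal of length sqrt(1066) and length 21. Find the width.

b = sqrt(d^2 - a^2) = sqrt(1066 - 441) = sqrt(625) = 25

25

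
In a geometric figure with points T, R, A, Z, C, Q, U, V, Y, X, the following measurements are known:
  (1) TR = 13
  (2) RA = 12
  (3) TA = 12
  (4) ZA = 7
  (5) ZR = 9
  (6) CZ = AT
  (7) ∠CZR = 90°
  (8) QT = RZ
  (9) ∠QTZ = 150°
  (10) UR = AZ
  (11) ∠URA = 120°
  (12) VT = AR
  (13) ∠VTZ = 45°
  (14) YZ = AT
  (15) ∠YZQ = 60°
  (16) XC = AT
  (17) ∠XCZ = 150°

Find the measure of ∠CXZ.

From the given relations: XC = AT = 12; CZ = AT = 12.
Step 1: By the law of cosines on triangle XCZ: XZ² = 12² + 12² − 2·12·12·cos(150°) = 537.42, so XZ ≈ 23.18.
Step 2: By the inverse law of cosines on triangle CXZ: cos(∠CXZ) = (12² + 23.18² − 12²) / (2·12·23.18) = 537.42/556.37 = 0.9659, so ∠CXZ = 15°.

Therefore, the measure of angle ∠CXZ = 15°.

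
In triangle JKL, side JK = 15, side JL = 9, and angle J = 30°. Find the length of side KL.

When two sides and the included angle are known, the law of cosines gives the third side.
c^2 = a^2 + b^2 - 2ab cos(C) generalizes the Pythagorean theorem to non-right triangles.
Here: KL^2 = 225 + 81 - 270*(sqrt(3)/2) = 306 - 135*sqrt(3)
KL = 3*sqrt(34 - 15*sqrt(3))

3*sqrt(34 - 15*sqrt(3))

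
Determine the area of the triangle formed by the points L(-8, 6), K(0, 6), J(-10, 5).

Using the Shoelace formula for a triangle:
Area = (1/2)|x0(y1 - y2) + x1(y2 - y0) + x2(y0 - y1)|
Area = (1/2)|-8(6 - 5) + 0(5 - 6) + -10(6 - 6)|
Area = (1/2)|-8 + 0 + 0|
Area = (1/2)|-8|
Area = (1/2)(8)
Area = 4

4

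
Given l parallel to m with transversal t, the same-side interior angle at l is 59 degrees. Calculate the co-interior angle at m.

Co-interior (same-side interior) angles are between the parallel lines on the same side of the transversal.
Unlike corresponding or alternate interior angles, they are supplementary rather than equal.
So the angle = 180 - 59 = 121 degrees.

121 degrees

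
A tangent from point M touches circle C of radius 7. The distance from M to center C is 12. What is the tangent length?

tangent = √(d² - r²) = √(12² - 7²) = √(144 - 49) = √95 = sqrt(95)

sqrt(95)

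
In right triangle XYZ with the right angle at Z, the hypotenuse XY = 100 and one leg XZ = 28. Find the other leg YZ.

By the Pythagorean theorem: YZ^2 = XY^2 - XZ^2
YZ^2 = 100^2 - 28^2 = 10000 - 784 = 9216
YZ = sqrt(9216) = 96

96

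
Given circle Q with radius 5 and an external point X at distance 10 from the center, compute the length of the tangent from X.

The tangent, radius, and line from the external point to the center form a right triangle.
The right angle is where the tangent meets the radius.
By the Pythagorean theorem: tangent² + 5² = 10²
tangent² = 100 - 25 = 75
tangent = 5*sqrt(3)

5*sqrt(3)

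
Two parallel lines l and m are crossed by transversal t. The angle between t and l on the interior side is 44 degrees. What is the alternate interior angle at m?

Alternate interior angles lie on opposite sides of the transversal, between the parallel lines.
By the alternate interior angle theorem, they are equal: 44 degrees.

44 degrees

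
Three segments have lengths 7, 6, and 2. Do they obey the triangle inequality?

Yes.
The triangle inequality requires that the sum of any two sides exceeds the third.
Here 2 + 6 = 8 > 7, so the condition is met.

Yes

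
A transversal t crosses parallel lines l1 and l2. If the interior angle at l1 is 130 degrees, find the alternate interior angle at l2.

Alternate interior angles are equal: 130 degrees.

130 degrees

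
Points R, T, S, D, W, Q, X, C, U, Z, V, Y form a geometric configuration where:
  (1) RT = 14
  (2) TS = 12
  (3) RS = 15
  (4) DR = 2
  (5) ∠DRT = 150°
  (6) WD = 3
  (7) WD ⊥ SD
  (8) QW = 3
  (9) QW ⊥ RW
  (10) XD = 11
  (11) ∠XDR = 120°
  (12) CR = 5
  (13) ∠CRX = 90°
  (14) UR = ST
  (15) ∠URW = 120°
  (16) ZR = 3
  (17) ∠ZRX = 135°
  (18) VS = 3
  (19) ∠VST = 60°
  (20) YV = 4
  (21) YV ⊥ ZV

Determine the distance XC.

Step 1: By the law of cosines on triangle XDR: XR² = 11² + 2² − 2·11·2·cos(120°) = 147, so XR = 7·√3.
Step 2: By the law of cosines on triangle XRC: XC² = (7·√3)² + 5² − 2·7·√3·5·cos(90°) = 172, so XC = 2·√43.

Therefore, the length of XC = 2·√43.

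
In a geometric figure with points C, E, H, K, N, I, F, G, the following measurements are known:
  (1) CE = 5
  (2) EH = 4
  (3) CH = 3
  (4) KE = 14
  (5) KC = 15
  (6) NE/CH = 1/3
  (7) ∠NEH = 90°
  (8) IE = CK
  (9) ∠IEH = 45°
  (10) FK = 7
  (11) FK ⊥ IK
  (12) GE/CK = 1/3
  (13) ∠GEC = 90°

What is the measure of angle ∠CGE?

From the given relations: GE = 1/3·CK = 1/3·15 = 5.
Step 1: By the law of cosines on triangle GEC: GC² = 5² + 5² − 2·5·5·cos(90°) = 50, so GC = 5·√2.
Step 2: By the inverse law of cosines on triangle CGE: cos(∠CGE) = ((5·√2)² + 5² − 5²) / (2·5·√2·5) = 50/70.71 = 0.7071, so ∠CGE = 45°.

Therefore, the measure of angle ∠CGE = 45°.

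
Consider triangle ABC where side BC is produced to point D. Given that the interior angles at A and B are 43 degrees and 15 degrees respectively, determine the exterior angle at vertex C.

By the exterior angle theorem, an exterior angle of a triangle equals the sum of the two remote interior angles.
Exterior angle = angle A + angle B
Exterior angle = 43 + 15 = 58 degrees

58 degrees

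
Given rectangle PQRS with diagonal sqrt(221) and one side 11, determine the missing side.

b = sqrt(d^2 - a^2) = sqrt(221 - 121) = sqrt(100) = 10

10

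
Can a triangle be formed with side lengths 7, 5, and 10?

For three segments to close into a triangle, no single side can be as long as the other two combined.
The longest side is 10, and 5 + 7 = 12 > 10.
A triangle can be formed.

Yes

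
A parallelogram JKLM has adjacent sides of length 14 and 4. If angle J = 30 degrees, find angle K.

In a parallelogram, consecutive angles are supplementary (sum to 180°).
angle K = 180 - angle J
angle K = 180 - 30
angle K = 150 degrees

150 degrees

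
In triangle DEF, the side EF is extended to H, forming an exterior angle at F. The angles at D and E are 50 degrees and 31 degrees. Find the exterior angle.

By the exterior angle theorem, an exterior angle of a triangle equals the sum of the two remote interior angles.
Exterior angle = angle D + angle E
Exterior angle = 50 + 31 = 81 degrees

81 degrees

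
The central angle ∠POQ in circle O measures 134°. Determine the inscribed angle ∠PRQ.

By the inscribed angle theorem, the inscribed angle is half the central angle.
Inscribed angle = 134° / 2 = 67°

67°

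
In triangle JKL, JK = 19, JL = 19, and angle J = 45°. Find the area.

Area = (1/2)(19)(19) sin(45°) = (1/2)(19)(19)(sqrt(2)/2) = 361*sqrt(2)/4

361*sqrt(2)/4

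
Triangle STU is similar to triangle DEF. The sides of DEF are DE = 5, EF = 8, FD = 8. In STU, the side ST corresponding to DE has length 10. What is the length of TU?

Since the triangles are similar, the ratio of corresponding sides is constant.
Scale factor k = ST / DE = 10 / 5 = 2
TU = k * EF = 2 * 8 = 16

16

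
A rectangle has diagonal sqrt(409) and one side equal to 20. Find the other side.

Using the Pythagorean theorem: d^2 = a^2 + b^2
b^2 = d^2 - a^2
b^2 = 409 - 400
b^2 = 9
b = sqrt(9) = 3

3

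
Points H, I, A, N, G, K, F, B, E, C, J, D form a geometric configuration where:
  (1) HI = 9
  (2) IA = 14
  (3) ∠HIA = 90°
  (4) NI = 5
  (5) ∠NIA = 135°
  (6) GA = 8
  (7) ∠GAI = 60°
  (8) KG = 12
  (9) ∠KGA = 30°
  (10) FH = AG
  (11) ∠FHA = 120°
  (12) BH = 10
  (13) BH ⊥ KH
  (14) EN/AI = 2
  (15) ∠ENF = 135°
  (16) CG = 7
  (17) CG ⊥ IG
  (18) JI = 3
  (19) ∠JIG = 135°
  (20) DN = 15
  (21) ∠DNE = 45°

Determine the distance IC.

Step 1: By the law of cosines on triangle GAI: GI² = 8² + 14² − 2·8·14·cos(60°) = 148, so GI = 2·√37.
Step 2: By the law of cosines on triangle IGC: IC² = (2·√37)² + 7² − 2·2·√37·7·cos(90°) = 197, so IC = √197.

Therefore, the length of IC = √197.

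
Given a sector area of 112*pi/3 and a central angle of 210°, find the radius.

Sector area A = πr² × θ/360, so r² = 360A / (πθ).
r² = 360 × 112*pi/3 / (π × 210)
r² = 64
r = 8

8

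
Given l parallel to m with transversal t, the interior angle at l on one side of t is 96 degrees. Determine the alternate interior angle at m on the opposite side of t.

Alternate interior angles lie on opposite sides of the transversal, between the parallel lines.
By the alternate interior angle theorem, they are equal: 96 degrees.

96 degrees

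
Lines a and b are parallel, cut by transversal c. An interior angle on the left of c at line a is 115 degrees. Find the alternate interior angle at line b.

Alternate interior angles formed by parallel lines and a transversal are equal.
The given angle is 115 degrees.
The alternate interior angle = 115 degrees.

115 degrees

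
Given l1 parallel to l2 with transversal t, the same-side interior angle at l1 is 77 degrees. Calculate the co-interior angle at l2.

Co-interior (same-side interior) angles are between the parallel lines on the same side of the transversal.
Unlike corresponding or alternate interior angles, they are supplementary rather than equal.
So the angle = 180 - 77 = 103 degrees.

103 degrees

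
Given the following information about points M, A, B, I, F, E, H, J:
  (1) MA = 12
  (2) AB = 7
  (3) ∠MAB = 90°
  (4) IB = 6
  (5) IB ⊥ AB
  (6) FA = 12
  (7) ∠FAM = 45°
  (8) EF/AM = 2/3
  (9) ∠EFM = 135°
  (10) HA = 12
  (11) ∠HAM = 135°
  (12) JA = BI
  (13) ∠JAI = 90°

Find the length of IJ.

From the given relations: JA = BI = 6.
Step 1: By the law of cosines on triangle IBA: IA² = 6² + 7² − 2·6·7·cos(90°) = 85, so IA = √85.
Step 2: By the law of cosines on triangle IAJ: IJ² = √85² + 6² − 2·√85·6·cos(90°) = 121, so IJ = 11.

Therefore, the length of IJ = 11.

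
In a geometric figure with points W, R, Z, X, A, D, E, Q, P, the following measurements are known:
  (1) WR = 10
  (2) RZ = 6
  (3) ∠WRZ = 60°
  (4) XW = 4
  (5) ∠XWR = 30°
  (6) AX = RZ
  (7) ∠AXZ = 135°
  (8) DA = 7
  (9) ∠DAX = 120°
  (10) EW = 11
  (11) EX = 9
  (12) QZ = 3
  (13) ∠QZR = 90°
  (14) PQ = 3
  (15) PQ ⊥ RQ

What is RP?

Step 1: By the law of cosines on triangle RZQ: RQ² = 6² + 3² − 2·6·3·cos(90°) = 45, so RQ = 3·√5.
Step 2: By the law of cosines on triangle RQP: RP² = (3·√5)² + 3² − 2·3·√5·3·cos(90°) = 54, so RP = 3·√6.

Therefore, the length of RP = 3·√6.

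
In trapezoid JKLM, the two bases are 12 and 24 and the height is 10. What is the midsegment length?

The midsegment of a trapezoid = (base1 + base2) / 2
midsegment = (12 + 24) / 2
midsegment = 36 / 2
midsegment = 18

18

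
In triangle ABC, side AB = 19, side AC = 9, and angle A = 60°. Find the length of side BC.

Law of cosines: BC^2 = 19^2 + 9^2 - 2(19)(9)cos(60°) = 271, so BC = sqrt(271).

sqrt(271)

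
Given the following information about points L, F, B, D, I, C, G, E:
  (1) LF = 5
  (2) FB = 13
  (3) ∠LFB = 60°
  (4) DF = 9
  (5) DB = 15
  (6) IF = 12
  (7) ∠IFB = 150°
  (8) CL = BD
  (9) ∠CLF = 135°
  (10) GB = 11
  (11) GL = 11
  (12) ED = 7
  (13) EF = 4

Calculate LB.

Step 1: By the law of cosines on triangle LFB: LB² = 5² + 13² − 2·5·13·cos(60°) = 129, so LB = √129.

Therefore, the length of LB = √129.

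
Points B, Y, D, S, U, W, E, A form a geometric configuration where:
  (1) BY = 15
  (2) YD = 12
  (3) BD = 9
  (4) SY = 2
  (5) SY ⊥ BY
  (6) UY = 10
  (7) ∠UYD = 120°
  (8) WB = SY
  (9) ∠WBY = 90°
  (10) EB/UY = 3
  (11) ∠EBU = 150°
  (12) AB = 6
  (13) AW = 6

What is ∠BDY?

Step 1: By the inverse law of cosines on triangle BDY: cos(∠BDY) = (9² + 12² − 15²) / (2·9·12) = 0/216 = 0, so ∠BDY = 90°.

Therefore, the measure of angle ∠BDY = 90°.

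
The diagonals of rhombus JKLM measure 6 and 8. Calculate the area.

Area of a rhombus = (d1 * d2) / 2
Area = (6 * 8) / 2
Area = 48 / 2
Area = 24

24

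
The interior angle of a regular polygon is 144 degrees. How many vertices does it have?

The exterior angle is the supplement of the interior angle: 180 - 144 = 36 degrees.
Since the exterior angles of any convex polygon sum to 360 degrees, the number of sides is 360 / 36 = 10.

10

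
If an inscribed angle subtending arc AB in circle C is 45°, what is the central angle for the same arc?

By the inscribed angle theorem, the central angle is twice the inscribed angle.
Central angle = 2 × 45° = 90°

90°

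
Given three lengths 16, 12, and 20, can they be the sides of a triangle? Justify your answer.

Sort the sides: 12, 16, 20.
It suffices to check that the sum of the two smallest exceeds the largest:
12 + 16 = 28 > 20. ✓
Yes, a valid triangle can be formed.

Yes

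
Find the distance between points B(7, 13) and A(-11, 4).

The horizontal distance is |-11 - 7| = 18 and the vertical distance is |4 - 13| = 9.
By the Pythagorean theorem, d = sqrt(18^2 + 9^2) = sqrt(405) = 9*sqrt(5).

9*sqrt(5)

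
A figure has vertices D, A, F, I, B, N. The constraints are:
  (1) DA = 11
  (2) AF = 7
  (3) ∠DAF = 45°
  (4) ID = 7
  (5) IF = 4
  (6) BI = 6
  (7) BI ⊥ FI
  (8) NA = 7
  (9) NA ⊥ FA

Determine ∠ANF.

Step 1: By the law of cosines on triangle NAF: NF² = 7² + 7² − 2·7·7·cos(90°) = 98, so NF = 7·√2.
Step 2: By the inverse law of cosines on triangle ANF: cos(∠ANF) = (7² + (7·√2)² − 7²) / (2·7·7·√2) = 98/138.59 = 0.7071, so ∠ANF = 45°.

Therefore, the measure of angle ∠ANF = 45°.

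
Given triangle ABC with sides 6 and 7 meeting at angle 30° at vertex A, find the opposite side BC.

When two sides and the included angle are known, the law of cosines gives the third side.
c^2 = a^2 + b^2 - 2ab cos(C) generalizes the Pythagorean theorem to non-right triangles.
Here: BC^2 = 36 + 49 - 84*(sqrt(3)/2) = 85 - 42*sqrt(3)
BC = sqrt(85 - 42*sqrt(3))

sqrt(85 - 42*sqrt(3))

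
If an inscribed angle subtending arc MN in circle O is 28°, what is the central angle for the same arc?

Central angle = 2 × 28° = 56° (inscribed angle theorem).

56°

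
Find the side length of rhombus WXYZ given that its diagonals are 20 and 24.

In a rhombus, the diagonals bisect each other perpendicularly, creating four congruent right triangles.
Each triangle has legs 10 (half of 20) and 12 (half of 24).
The hypotenuse of each right triangle is a side of the rhombus:
side = sqrt(10^2 + 12^2) = sqrt(244) = 2*sqrt(61)

2*sqrt(61)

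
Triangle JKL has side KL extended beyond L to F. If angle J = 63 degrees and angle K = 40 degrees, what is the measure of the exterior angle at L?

Exterior angle = 63 + 40 = 103 degrees (exterior angle theorem).

103 degrees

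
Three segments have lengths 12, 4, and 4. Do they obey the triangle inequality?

Check the triangle inequality: 4 + 4 = 8 ≤ 12.
Since the sum of two sides does not exceed the third, no triangle can be formed.

No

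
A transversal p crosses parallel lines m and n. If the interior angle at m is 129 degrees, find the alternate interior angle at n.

Alternate interior angles formed by parallel lines and a transversal are equal.
The given angle is 129 degrees.
The alternate interior angle = 129 degrees.

129 degrees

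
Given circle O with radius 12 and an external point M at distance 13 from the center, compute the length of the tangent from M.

tangent = √(d² - r²) = √(13² - 12²) = √(169 - 144) = √25 = 5

5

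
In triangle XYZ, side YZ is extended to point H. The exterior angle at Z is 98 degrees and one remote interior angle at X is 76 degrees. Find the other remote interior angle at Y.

The exterior angle theorem states that an exterior angle equals the sum of the two non-adjacent interior angles.
So 98 = 76 + angle Y, which gives angle Y = 98 - 76 = 22 degrees.

22 degrees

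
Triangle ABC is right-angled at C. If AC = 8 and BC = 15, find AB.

In a right triangle, the square of the hypotenuse equals the sum of the squares of the two legs.
The legs are 8 and 15, so the hypotenuse = sqrt(64 + 225) = sqrt(289) = 17.

17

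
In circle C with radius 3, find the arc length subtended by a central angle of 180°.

The full circumference is 2πr = 2π(3) = 6*pi.
The arc spans 180° out of 360°, which is a fraction of 1/2.
Arc length = 6*pi × 1/2 = 3*pi.

3*pi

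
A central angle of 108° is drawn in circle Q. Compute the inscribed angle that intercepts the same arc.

An inscribed angle intercepts an arc from a point on the circle, while the central angle intercepts the same arc from the center.
The inscribed angle is always half the central angle: 108° / 2 = 54°.

54°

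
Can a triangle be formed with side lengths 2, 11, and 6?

No.
The triangle inequality is violated: 2 + 6 = 8 ≤ 11.
These lengths cannot form a triangle.

No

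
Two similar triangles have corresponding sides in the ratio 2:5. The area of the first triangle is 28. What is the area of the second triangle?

For similar figures, the area ratio equals the square of the side ratio.
Side ratio (the first triangle to the second triangle) = 2:5, so area ratio = 2^2:5^2 = 4:25.
If the area of the first triangle is 28, then the area of the second triangle = 28 * (25/4) = 175.

175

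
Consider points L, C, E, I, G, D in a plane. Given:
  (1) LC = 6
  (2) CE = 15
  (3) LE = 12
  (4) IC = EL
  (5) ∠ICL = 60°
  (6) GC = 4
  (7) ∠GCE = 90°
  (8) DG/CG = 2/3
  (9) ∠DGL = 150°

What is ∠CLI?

From the given relations: IC = EL = 12.
Step 1: By the law of cosines on triangle LCI: LI² = 6² + 12² − 2·6·12·cos(60°) = 108, so LI = 6·√3.
Step 2: By the inverse law of cosines on triangle CLI: cos(∠CLI) = (6² + (6·√3)² − 12²) / (2·6·6·√3) = 0/124.71 = 0, so ∠CLI = 90°.

Therefore, the measure of angle ∠CLI = 90°.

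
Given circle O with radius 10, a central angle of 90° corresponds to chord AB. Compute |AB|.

Chord length = 2r sin(θ/2)
= 2 × 10 × sin(90°/2)
= 2 × 10 × sin(45°)
= 10*sqrt(2)

10*sqrt(2)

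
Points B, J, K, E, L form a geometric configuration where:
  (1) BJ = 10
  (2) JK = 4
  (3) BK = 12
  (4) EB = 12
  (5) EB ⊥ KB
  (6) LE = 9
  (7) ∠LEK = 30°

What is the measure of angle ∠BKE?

Step 1: By the law of cosines on triangle KBE: KE² = 12² + 12² − 2·12·12·cos(90°) = 288, so KE = 12·√2.
Step 2: By the inverse law of cosines on triangle BKE: cos(∠BKE) = (12² + (12·√2)² − 12²) / (2·12·12·√2) = 288/407.29 = 0.7071, so ∠BKE = 45°.

Therefore, the measure of angle ∠BKE = 45°.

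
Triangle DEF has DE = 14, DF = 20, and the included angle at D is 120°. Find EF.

Law of cosines: EF^2 = 14^2 + 20^2 - 2(14)(20)cos(120°) = 876, so EF = 2*sqrt(219).

2*sqrt(219)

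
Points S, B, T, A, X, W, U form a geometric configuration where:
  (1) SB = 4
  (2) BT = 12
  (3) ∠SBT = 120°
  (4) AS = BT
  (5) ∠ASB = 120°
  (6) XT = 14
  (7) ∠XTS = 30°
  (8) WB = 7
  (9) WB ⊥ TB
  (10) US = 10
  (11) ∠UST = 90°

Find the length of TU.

Step 1: By the law of cosines on triangle SBT: ST² = 4² + 12² − 2·4·12·cos(120°) = 208, so ST = 4·√13.
Step 2: By the law of cosines on triangle TSU: TU² = (4·√13)² + 10² − 2·4·√13·10·cos(90°) = 308, so TU = 2·√77.

Therefore, the length of TU = 2·√77.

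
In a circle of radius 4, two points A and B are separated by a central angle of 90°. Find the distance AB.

Chord length = 2r sin(θ/2)
= 2 × 4 × sin(90°/2)
= 2 × 4 × sin(45°)
= 4*sqrt(2)

4*sqrt(2)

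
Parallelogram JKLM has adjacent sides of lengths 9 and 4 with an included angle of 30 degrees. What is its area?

The area of a parallelogram equals the product of two adjacent sides times the sine of the included angle.
This is because the height equals 4 * sin(30°) = 2.
Area = 9 * 2 = 18

18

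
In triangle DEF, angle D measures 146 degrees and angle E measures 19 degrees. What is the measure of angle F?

By the triangle angle sum property, the three interior angles of any triangle add up to 180°.
We know angle D = 146° and angle E = 19°, so their sum is 165°.
Therefore angle F = 180° - 165° = 15°.

15 degrees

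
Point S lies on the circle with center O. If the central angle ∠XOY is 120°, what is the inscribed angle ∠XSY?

Inscribed angle = 120° / 2 = 60° (inscribed angle theorem).

60°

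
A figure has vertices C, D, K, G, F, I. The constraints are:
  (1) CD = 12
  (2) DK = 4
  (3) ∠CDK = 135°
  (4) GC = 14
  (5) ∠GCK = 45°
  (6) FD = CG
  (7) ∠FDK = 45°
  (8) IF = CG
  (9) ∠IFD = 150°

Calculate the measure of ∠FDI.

From the given relations: FD = CG = 14; IF = CG = 14.
Step 1: By the law of cosines on triangle DFI: DI² = 14² + 14² − 2·14·14·cos(150°) = 731.48, so DI ≈ 27.05.
Step 2: By the inverse law of cosines on triangle FDI: cos(∠FDI) = (14² + 27.05² − 14²) / (2·14·27.05) = 731.48/757.29 = 0.9659, so ∠FDI = 15°.

Therefore, the measure of angle ∠FDI = 15°.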